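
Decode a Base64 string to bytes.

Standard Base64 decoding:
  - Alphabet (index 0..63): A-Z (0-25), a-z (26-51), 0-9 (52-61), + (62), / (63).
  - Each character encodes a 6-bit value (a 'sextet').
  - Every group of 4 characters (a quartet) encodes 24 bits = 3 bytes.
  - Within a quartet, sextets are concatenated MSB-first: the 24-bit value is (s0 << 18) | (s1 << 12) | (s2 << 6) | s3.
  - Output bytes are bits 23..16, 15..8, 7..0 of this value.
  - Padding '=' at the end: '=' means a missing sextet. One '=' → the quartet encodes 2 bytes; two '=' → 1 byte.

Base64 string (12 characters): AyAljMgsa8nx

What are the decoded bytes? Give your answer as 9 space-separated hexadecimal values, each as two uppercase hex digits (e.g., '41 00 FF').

Answer: 03 20 25 8C C8 2C 6B C9 F1

Derivation:
After char 0 ('A'=0): chars_in_quartet=1 acc=0x0 bytes_emitted=0
After char 1 ('y'=50): chars_in_quartet=2 acc=0x32 bytes_emitted=0
After char 2 ('A'=0): chars_in_quartet=3 acc=0xC80 bytes_emitted=0
After char 3 ('l'=37): chars_in_quartet=4 acc=0x32025 -> emit 03 20 25, reset; bytes_emitted=3
After char 4 ('j'=35): chars_in_quartet=1 acc=0x23 bytes_emitted=3
After char 5 ('M'=12): chars_in_quartet=2 acc=0x8CC bytes_emitted=3
After char 6 ('g'=32): chars_in_quartet=3 acc=0x23320 bytes_emitted=3
After char 7 ('s'=44): chars_in_quartet=4 acc=0x8CC82C -> emit 8C C8 2C, reset; bytes_emitted=6
After char 8 ('a'=26): chars_in_quartet=1 acc=0x1A bytes_emitted=6
After char 9 ('8'=60): chars_in_quartet=2 acc=0x6BC bytes_emitted=6
After char 10 ('n'=39): chars_in_quartet=3 acc=0x1AF27 bytes_emitted=6
After char 11 ('x'=49): chars_in_quartet=4 acc=0x6BC9F1 -> emit 6B C9 F1, reset; bytes_emitted=9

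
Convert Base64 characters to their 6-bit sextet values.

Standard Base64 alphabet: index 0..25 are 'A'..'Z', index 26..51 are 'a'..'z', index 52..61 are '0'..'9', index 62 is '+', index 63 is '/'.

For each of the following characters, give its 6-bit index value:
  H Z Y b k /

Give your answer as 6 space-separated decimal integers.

'H': A..Z range, ord('H') − ord('A') = 7
'Z': A..Z range, ord('Z') − ord('A') = 25
'Y': A..Z range, ord('Y') − ord('A') = 24
'b': a..z range, 26 + ord('b') − ord('a') = 27
'k': a..z range, 26 + ord('k') − ord('a') = 36
'/': index 63

Answer: 7 25 24 27 36 63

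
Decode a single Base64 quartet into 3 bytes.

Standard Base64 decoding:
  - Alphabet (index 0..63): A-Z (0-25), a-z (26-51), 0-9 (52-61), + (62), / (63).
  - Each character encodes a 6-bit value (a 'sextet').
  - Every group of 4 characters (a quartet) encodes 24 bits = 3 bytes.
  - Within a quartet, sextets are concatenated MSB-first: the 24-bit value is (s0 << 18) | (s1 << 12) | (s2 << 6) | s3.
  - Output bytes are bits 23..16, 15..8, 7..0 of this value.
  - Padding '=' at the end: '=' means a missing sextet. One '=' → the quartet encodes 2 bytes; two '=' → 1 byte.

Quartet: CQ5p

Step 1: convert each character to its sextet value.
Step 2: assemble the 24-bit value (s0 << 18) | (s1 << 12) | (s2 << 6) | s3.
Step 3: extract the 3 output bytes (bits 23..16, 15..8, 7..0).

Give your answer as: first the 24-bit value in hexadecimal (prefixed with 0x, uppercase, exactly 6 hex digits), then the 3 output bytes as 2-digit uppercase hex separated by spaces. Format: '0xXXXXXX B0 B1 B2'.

Sextets: C=2, Q=16, 5=57, p=41
24-bit: (2<<18) | (16<<12) | (57<<6) | 41
      = 0x080000 | 0x010000 | 0x000E40 | 0x000029
      = 0x090E69
Bytes: (v>>16)&0xFF=09, (v>>8)&0xFF=0E, v&0xFF=69

Answer: 0x090E69 09 0E 69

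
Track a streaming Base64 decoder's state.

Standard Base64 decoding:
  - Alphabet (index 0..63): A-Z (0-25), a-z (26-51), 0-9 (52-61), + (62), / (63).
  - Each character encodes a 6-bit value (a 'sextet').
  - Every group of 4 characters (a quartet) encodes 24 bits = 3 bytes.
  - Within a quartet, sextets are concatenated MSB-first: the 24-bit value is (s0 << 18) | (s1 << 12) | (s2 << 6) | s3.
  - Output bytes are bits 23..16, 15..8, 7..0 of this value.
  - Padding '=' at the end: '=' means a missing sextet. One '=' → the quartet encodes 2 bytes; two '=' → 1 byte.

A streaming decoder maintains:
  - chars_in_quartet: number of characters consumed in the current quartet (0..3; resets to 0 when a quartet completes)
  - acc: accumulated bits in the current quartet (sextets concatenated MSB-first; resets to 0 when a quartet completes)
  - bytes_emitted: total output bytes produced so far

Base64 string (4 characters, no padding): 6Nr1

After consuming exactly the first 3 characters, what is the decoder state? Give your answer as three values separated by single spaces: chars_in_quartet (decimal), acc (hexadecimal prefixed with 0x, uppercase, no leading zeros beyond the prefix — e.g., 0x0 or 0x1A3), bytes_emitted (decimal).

After char 0 ('6'=58): chars_in_quartet=1 acc=0x3A bytes_emitted=0
After char 1 ('N'=13): chars_in_quartet=2 acc=0xE8D bytes_emitted=0
After char 2 ('r'=43): chars_in_quartet=3 acc=0x3A36B bytes_emitted=0

Answer: 3 0x3A36B 0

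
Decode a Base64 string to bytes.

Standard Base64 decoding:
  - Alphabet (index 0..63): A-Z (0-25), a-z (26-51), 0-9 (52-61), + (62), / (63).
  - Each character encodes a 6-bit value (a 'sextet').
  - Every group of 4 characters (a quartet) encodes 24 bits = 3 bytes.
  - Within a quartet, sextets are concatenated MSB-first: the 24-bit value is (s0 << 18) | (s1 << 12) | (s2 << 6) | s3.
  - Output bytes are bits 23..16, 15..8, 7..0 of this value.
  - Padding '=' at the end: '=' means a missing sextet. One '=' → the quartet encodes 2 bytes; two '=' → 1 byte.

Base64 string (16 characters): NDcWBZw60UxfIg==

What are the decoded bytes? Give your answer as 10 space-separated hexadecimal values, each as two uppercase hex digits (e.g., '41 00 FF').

After char 0 ('N'=13): chars_in_quartet=1 acc=0xD bytes_emitted=0
After char 1 ('D'=3): chars_in_quartet=2 acc=0x343 bytes_emitted=0
After char 2 ('c'=28): chars_in_quartet=3 acc=0xD0DC bytes_emitted=0
After char 3 ('W'=22): chars_in_quartet=4 acc=0x343716 -> emit 34 37 16, reset; bytes_emitted=3
After char 4 ('B'=1): chars_in_quartet=1 acc=0x1 bytes_emitted=3
After char 5 ('Z'=25): chars_in_quartet=2 acc=0x59 bytes_emitted=3
After char 6 ('w'=48): chars_in_quartet=3 acc=0x1670 bytes_emitted=3
After char 7 ('6'=58): chars_in_quartet=4 acc=0x59C3A -> emit 05 9C 3A, reset; bytes_emitted=6
After char 8 ('0'=52): chars_in_quartet=1 acc=0x34 bytes_emitted=6
After char 9 ('U'=20): chars_in_quartet=2 acc=0xD14 bytes_emitted=6
After char 10 ('x'=49): chars_in_quartet=3 acc=0x34531 bytes_emitted=6
After char 11 ('f'=31): chars_in_quartet=4 acc=0xD14C5F -> emit D1 4C 5F, reset; bytes_emitted=9
After char 12 ('I'=8): chars_in_quartet=1 acc=0x8 bytes_emitted=9
After char 13 ('g'=32): chars_in_quartet=2 acc=0x220 bytes_emitted=9
Padding '==': partial quartet acc=0x220 -> emit 22; bytes_emitted=10

Answer: 34 37 16 05 9C 3A D1 4C 5F 22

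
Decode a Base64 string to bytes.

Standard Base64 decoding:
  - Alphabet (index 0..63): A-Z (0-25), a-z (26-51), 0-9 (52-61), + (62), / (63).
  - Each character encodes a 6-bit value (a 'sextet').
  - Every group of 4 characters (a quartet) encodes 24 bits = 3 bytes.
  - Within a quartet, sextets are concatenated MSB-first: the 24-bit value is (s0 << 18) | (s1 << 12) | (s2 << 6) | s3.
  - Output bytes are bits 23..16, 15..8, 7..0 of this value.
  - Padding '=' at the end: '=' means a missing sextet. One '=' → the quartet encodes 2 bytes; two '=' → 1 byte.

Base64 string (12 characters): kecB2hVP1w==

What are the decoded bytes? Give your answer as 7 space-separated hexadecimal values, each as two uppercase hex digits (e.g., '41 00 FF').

Answer: 91 E7 01 DA 15 4F D7

Derivation:
After char 0 ('k'=36): chars_in_quartet=1 acc=0x24 bytes_emitted=0
After char 1 ('e'=30): chars_in_quartet=2 acc=0x91E bytes_emitted=0
After char 2 ('c'=28): chars_in_quartet=3 acc=0x2479C bytes_emitted=0
After char 3 ('B'=1): chars_in_quartet=4 acc=0x91E701 -> emit 91 E7 01, reset; bytes_emitted=3
After char 4 ('2'=54): chars_in_quartet=1 acc=0x36 bytes_emitted=3
After char 5 ('h'=33): chars_in_quartet=2 acc=0xDA1 bytes_emitted=3
After char 6 ('V'=21): chars_in_quartet=3 acc=0x36855 bytes_emitted=3
After char 7 ('P'=15): chars_in_quartet=4 acc=0xDA154F -> emit DA 15 4F, reset; bytes_emitted=6
After char 8 ('1'=53): chars_in_quartet=1 acc=0x35 bytes_emitted=6
After char 9 ('w'=48): chars_in_quartet=2 acc=0xD70 bytes_emitted=6
Padding '==': partial quartet acc=0xD70 -> emit D7; bytes_emitted=7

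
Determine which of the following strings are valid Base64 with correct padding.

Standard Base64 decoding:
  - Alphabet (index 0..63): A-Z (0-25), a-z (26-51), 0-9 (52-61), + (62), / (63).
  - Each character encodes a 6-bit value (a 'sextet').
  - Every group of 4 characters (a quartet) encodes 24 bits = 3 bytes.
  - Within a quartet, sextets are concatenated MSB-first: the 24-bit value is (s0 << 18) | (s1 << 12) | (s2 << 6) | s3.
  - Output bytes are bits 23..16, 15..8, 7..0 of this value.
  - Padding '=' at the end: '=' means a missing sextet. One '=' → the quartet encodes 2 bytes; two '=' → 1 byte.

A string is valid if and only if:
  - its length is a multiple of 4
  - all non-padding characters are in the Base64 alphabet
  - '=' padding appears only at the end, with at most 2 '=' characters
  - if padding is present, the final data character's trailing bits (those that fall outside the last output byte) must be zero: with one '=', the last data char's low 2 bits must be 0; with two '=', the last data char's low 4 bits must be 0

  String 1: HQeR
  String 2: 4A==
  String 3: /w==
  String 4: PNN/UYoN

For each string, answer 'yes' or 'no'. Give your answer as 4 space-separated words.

Answer: yes yes yes yes

Derivation:
String 1: 'HQeR' → valid
String 2: '4A==' → valid
String 3: '/w==' → valid
String 4: 'PNN/UYoN' → valid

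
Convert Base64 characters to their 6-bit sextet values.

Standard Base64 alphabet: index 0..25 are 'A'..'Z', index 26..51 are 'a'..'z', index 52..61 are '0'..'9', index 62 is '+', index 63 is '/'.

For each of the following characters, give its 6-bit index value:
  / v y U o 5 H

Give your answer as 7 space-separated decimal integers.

Answer: 63 47 50 20 40 57 7

Derivation:
'/': index 63
'v': a..z range, 26 + ord('v') − ord('a') = 47
'y': a..z range, 26 + ord('y') − ord('a') = 50
'U': A..Z range, ord('U') − ord('A') = 20
'o': a..z range, 26 + ord('o') − ord('a') = 40
'5': 0..9 range, 52 + ord('5') − ord('0') = 57
'H': A..Z range, ord('H') − ord('A') = 7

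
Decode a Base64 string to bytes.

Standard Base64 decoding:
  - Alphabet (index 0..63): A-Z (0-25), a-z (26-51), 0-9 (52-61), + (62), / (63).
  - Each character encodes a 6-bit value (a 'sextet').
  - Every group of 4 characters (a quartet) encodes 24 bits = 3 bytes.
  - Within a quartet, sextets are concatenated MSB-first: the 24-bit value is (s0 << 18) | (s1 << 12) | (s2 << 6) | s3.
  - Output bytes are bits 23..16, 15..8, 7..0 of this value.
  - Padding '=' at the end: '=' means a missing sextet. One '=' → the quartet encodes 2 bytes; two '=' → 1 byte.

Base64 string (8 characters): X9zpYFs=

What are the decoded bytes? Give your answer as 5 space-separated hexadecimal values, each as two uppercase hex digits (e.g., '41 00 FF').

Answer: 5F DC E9 60 5B

Derivation:
After char 0 ('X'=23): chars_in_quartet=1 acc=0x17 bytes_emitted=0
After char 1 ('9'=61): chars_in_quartet=2 acc=0x5FD bytes_emitted=0
After char 2 ('z'=51): chars_in_quartet=3 acc=0x17F73 bytes_emitted=0
After char 3 ('p'=41): chars_in_quartet=4 acc=0x5FDCE9 -> emit 5F DC E9, reset; bytes_emitted=3
After char 4 ('Y'=24): chars_in_quartet=1 acc=0x18 bytes_emitted=3
After char 5 ('F'=5): chars_in_quartet=2 acc=0x605 bytes_emitted=3
After char 6 ('s'=44): chars_in_quartet=3 acc=0x1816C bytes_emitted=3
Padding '=': partial quartet acc=0x1816C -> emit 60 5B; bytes_emitted=5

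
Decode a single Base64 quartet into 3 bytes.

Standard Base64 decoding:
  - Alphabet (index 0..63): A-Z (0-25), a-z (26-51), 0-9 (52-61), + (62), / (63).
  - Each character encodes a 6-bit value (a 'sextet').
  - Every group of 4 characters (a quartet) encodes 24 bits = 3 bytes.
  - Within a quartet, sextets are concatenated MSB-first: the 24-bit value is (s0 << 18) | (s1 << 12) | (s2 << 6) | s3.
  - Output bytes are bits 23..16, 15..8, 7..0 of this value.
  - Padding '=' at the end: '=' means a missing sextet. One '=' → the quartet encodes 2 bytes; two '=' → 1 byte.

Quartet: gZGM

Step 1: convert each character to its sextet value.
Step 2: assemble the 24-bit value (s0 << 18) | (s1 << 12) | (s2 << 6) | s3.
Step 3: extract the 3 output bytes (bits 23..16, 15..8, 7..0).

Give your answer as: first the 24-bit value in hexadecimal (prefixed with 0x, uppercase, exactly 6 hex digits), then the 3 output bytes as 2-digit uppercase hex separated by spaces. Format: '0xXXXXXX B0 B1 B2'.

Answer: 0x81918C 81 91 8C

Derivation:
Sextets: g=32, Z=25, G=6, M=12
24-bit: (32<<18) | (25<<12) | (6<<6) | 12
      = 0x800000 | 0x019000 | 0x000180 | 0x00000C
      = 0x81918C
Bytes: (v>>16)&0xFF=81, (v>>8)&0xFF=91, v&0xFF=8C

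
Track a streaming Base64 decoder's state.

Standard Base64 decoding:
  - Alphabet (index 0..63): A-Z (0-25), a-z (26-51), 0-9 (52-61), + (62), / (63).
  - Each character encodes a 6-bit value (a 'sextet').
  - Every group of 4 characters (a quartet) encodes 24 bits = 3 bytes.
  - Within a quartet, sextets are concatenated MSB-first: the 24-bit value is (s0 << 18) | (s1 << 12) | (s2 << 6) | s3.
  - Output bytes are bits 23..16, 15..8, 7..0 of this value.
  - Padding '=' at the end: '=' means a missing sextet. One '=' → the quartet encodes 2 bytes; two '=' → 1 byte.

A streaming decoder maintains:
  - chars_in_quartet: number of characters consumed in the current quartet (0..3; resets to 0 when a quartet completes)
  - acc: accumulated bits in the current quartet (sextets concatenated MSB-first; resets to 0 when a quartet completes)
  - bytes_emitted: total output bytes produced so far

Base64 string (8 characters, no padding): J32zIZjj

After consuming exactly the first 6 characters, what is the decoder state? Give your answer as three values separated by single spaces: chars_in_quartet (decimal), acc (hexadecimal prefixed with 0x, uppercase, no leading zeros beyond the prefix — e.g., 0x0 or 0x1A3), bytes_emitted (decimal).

After char 0 ('J'=9): chars_in_quartet=1 acc=0x9 bytes_emitted=0
After char 1 ('3'=55): chars_in_quartet=2 acc=0x277 bytes_emitted=0
After char 2 ('2'=54): chars_in_quartet=3 acc=0x9DF6 bytes_emitted=0
After char 3 ('z'=51): chars_in_quartet=4 acc=0x277DB3 -> emit 27 7D B3, reset; bytes_emitted=3
After char 4 ('I'=8): chars_in_quartet=1 acc=0x8 bytes_emitted=3
After char 5 ('Z'=25): chars_in_quartet=2 acc=0x219 bytes_emitted=3

Answer: 2 0x219 3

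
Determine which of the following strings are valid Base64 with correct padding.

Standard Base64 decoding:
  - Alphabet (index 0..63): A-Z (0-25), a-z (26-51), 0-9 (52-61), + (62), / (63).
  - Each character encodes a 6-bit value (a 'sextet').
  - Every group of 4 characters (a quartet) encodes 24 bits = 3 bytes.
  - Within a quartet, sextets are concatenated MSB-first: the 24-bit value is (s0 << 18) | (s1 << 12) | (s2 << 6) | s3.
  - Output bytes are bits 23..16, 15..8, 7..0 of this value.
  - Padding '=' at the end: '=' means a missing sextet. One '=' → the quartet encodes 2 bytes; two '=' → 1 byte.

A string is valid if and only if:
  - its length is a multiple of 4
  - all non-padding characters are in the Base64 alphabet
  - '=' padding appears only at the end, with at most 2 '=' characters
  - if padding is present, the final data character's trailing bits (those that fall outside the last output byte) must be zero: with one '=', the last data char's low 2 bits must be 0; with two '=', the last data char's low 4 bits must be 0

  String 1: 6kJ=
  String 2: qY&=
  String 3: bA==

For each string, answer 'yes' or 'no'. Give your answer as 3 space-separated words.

Answer: no no yes

Derivation:
String 1: '6kJ=' → invalid (bad trailing bits)
String 2: 'qY&=' → invalid (bad char(s): ['&'])
String 3: 'bA==' → valid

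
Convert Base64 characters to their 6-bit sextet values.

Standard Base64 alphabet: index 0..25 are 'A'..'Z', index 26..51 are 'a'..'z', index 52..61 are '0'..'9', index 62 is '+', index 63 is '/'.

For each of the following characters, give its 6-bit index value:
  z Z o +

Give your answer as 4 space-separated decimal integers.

'z': a..z range, 26 + ord('z') − ord('a') = 51
'Z': A..Z range, ord('Z') − ord('A') = 25
'o': a..z range, 26 + ord('o') − ord('a') = 40
'+': index 62

Answer: 51 25 40 62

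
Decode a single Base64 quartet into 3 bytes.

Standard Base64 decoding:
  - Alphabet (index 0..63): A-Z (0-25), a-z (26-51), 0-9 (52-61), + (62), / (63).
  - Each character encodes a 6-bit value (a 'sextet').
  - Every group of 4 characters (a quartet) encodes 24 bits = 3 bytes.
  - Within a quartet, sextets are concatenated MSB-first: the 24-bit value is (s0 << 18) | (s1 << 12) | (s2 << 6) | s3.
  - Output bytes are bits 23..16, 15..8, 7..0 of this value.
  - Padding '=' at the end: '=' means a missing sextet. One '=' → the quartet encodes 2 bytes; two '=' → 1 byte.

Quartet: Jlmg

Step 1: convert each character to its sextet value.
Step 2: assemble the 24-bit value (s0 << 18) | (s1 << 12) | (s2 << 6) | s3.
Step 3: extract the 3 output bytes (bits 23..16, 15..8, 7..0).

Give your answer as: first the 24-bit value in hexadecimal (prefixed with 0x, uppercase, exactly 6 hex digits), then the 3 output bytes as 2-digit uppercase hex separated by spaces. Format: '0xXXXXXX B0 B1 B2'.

Answer: 0x2659A0 26 59 A0

Derivation:
Sextets: J=9, l=37, m=38, g=32
24-bit: (9<<18) | (37<<12) | (38<<6) | 32
      = 0x240000 | 0x025000 | 0x000980 | 0x000020
      = 0x2659A0
Bytes: (v>>16)&0xFF=26, (v>>8)&0xFF=59, v&0xFF=A0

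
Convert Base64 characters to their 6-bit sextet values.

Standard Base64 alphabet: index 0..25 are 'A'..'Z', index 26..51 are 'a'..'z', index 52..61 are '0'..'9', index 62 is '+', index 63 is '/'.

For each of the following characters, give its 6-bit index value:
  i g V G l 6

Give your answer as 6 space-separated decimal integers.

Answer: 34 32 21 6 37 58

Derivation:
'i': a..z range, 26 + ord('i') − ord('a') = 34
'g': a..z range, 26 + ord('g') − ord('a') = 32
'V': A..Z range, ord('V') − ord('A') = 21
'G': A..Z range, ord('G') − ord('A') = 6
'l': a..z range, 26 + ord('l') − ord('a') = 37
'6': 0..9 range, 52 + ord('6') − ord('0') = 58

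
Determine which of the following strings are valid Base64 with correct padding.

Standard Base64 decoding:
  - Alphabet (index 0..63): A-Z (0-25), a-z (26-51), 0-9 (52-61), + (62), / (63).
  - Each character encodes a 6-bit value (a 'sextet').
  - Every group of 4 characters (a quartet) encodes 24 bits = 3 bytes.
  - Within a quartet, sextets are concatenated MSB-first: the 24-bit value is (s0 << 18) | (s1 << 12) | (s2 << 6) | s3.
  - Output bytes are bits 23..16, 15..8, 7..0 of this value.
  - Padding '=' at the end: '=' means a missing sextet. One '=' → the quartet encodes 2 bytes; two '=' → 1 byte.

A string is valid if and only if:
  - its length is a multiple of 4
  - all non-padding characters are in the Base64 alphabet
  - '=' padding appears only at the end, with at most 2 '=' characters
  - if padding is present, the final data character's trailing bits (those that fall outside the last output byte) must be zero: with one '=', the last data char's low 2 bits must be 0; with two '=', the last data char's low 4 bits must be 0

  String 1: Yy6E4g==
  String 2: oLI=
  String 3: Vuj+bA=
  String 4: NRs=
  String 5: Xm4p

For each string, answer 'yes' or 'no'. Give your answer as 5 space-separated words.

Answer: yes yes no yes yes

Derivation:
String 1: 'Yy6E4g==' → valid
String 2: 'oLI=' → valid
String 3: 'Vuj+bA=' → invalid (len=7 not mult of 4)
String 4: 'NRs=' → valid
String 5: 'Xm4p' → valid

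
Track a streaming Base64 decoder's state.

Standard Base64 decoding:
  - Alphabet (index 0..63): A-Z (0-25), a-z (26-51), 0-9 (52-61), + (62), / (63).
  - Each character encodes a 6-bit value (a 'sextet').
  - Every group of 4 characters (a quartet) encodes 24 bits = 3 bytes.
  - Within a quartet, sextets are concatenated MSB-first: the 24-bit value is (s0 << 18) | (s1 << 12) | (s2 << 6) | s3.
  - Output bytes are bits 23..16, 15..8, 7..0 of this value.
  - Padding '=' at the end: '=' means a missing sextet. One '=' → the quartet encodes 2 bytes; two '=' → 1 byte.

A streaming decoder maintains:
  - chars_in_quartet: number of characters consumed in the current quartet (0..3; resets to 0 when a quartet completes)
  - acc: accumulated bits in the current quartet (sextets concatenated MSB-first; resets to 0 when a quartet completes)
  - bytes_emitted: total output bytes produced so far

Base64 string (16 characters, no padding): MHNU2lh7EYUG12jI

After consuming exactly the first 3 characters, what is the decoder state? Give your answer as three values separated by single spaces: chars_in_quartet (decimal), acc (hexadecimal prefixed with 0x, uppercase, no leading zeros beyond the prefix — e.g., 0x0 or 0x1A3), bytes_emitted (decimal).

After char 0 ('M'=12): chars_in_quartet=1 acc=0xC bytes_emitted=0
After char 1 ('H'=7): chars_in_quartet=2 acc=0x307 bytes_emitted=0
After char 2 ('N'=13): chars_in_quartet=3 acc=0xC1CD bytes_emitted=0

Answer: 3 0xC1CD 0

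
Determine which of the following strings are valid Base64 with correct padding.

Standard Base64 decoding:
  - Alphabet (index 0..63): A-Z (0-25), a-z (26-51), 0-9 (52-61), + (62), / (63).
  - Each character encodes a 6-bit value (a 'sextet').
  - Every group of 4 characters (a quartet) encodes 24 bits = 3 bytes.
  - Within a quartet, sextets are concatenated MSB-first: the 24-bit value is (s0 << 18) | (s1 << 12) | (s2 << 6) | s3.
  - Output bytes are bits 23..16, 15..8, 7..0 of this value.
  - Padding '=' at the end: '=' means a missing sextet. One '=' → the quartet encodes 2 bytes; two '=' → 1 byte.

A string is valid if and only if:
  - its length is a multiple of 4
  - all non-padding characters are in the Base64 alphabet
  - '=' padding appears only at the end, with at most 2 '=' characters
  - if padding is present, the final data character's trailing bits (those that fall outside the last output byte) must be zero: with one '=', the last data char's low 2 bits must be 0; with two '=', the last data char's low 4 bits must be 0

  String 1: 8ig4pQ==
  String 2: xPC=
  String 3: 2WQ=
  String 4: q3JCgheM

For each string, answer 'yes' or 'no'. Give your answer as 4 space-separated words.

Answer: yes no yes yes

Derivation:
String 1: '8ig4pQ==' → valid
String 2: 'xPC=' → invalid (bad trailing bits)
String 3: '2WQ=' → valid
String 4: 'q3JCgheM' → valid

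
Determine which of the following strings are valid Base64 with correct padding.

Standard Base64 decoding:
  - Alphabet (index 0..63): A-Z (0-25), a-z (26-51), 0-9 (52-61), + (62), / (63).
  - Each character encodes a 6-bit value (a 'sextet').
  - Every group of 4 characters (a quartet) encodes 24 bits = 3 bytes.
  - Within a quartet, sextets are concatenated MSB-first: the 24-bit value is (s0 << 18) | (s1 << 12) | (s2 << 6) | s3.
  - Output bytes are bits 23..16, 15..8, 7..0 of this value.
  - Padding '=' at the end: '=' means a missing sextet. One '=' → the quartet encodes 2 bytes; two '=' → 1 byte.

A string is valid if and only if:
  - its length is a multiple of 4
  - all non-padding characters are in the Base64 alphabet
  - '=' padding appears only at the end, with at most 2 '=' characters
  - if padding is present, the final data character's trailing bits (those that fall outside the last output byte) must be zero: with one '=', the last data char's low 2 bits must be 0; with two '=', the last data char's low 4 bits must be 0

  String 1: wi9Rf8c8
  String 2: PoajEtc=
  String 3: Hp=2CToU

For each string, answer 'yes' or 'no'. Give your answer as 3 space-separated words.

Answer: yes yes no

Derivation:
String 1: 'wi9Rf8c8' → valid
String 2: 'PoajEtc=' → valid
String 3: 'Hp=2CToU' → invalid (bad char(s): ['=']; '=' in middle)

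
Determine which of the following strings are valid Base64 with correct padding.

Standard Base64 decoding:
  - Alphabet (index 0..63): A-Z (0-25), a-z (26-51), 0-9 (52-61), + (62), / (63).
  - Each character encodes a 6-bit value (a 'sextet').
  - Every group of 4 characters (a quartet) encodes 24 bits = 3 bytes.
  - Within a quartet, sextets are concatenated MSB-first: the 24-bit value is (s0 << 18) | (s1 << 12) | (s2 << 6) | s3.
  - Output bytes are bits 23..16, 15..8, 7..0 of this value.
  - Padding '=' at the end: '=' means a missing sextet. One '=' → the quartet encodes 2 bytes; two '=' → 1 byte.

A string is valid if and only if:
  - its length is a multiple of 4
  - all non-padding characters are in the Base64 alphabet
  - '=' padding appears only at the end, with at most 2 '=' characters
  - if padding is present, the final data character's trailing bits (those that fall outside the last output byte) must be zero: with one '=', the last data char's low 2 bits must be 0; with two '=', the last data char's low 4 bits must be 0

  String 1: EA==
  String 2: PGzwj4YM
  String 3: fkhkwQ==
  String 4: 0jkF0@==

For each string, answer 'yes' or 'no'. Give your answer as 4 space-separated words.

Answer: yes yes yes no

Derivation:
String 1: 'EA==' → valid
String 2: 'PGzwj4YM' → valid
String 3: 'fkhkwQ==' → valid
String 4: '0jkF0@==' → invalid (bad char(s): ['@'])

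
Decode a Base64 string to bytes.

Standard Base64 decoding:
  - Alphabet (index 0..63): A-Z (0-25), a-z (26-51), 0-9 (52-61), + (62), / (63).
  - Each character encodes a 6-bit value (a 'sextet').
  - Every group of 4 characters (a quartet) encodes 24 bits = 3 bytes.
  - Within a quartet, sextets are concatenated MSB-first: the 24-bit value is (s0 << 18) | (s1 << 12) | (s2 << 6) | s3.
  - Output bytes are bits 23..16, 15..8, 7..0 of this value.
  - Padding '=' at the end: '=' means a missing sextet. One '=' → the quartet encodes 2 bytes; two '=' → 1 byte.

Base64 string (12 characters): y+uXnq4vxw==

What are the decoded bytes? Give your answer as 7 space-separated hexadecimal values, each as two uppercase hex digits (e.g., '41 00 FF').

Answer: CB EB 97 9E AE 2F C7

Derivation:
After char 0 ('y'=50): chars_in_quartet=1 acc=0x32 bytes_emitted=0
After char 1 ('+'=62): chars_in_quartet=2 acc=0xCBE bytes_emitted=0
After char 2 ('u'=46): chars_in_quartet=3 acc=0x32FAE bytes_emitted=0
After char 3 ('X'=23): chars_in_quartet=4 acc=0xCBEB97 -> emit CB EB 97, reset; bytes_emitted=3
After char 4 ('n'=39): chars_in_quartet=1 acc=0x27 bytes_emitted=3
After char 5 ('q'=42): chars_in_quartet=2 acc=0x9EA bytes_emitted=3
After char 6 ('4'=56): chars_in_quartet=3 acc=0x27AB8 bytes_emitted=3
After char 7 ('v'=47): chars_in_quartet=4 acc=0x9EAE2F -> emit 9E AE 2F, reset; bytes_emitted=6
After char 8 ('x'=49): chars_in_quartet=1 acc=0x31 bytes_emitted=6
After char 9 ('w'=48): chars_in_quartet=2 acc=0xC70 bytes_emitted=6
Padding '==': partial quartet acc=0xC70 -> emit C7; bytes_emitted=7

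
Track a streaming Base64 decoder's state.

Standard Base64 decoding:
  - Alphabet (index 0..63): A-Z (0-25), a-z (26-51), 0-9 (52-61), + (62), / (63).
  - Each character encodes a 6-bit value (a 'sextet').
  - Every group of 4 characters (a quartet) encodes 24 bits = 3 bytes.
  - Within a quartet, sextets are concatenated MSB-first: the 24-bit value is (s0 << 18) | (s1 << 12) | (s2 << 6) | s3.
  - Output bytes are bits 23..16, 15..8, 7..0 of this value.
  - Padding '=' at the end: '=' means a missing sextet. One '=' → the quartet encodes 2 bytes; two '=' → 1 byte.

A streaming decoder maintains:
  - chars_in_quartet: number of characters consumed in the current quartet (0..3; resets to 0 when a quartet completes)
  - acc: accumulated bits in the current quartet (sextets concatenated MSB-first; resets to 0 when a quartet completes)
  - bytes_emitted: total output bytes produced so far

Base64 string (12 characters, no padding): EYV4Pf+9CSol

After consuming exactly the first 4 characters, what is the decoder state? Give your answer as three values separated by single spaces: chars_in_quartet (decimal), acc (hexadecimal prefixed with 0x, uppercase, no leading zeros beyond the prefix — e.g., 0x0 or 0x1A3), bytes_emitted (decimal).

Answer: 0 0x0 3

Derivation:
After char 0 ('E'=4): chars_in_quartet=1 acc=0x4 bytes_emitted=0
After char 1 ('Y'=24): chars_in_quartet=2 acc=0x118 bytes_emitted=0
After char 2 ('V'=21): chars_in_quartet=3 acc=0x4615 bytes_emitted=0
After char 3 ('4'=56): chars_in_quartet=4 acc=0x118578 -> emit 11 85 78, reset; bytes_emitted=3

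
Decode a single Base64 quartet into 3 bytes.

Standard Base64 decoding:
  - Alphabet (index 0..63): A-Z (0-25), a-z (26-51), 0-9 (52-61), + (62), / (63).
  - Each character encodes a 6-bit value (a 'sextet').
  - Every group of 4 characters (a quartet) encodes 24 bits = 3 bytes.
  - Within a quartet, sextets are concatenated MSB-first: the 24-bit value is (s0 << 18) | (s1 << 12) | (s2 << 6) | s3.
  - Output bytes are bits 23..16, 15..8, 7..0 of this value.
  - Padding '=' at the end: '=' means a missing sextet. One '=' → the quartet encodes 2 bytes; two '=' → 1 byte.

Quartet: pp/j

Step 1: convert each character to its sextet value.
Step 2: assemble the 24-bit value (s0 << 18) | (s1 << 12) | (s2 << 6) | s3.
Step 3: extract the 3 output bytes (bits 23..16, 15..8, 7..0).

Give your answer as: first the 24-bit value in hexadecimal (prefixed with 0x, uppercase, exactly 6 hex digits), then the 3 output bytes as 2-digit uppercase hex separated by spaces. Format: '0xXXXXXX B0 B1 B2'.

Sextets: p=41, p=41, /=63, j=35
24-bit: (41<<18) | (41<<12) | (63<<6) | 35
      = 0xA40000 | 0x029000 | 0x000FC0 | 0x000023
      = 0xA69FE3
Bytes: (v>>16)&0xFF=A6, (v>>8)&0xFF=9F, v&0xFF=E3

Answer: 0xA69FE3 A6 9F E3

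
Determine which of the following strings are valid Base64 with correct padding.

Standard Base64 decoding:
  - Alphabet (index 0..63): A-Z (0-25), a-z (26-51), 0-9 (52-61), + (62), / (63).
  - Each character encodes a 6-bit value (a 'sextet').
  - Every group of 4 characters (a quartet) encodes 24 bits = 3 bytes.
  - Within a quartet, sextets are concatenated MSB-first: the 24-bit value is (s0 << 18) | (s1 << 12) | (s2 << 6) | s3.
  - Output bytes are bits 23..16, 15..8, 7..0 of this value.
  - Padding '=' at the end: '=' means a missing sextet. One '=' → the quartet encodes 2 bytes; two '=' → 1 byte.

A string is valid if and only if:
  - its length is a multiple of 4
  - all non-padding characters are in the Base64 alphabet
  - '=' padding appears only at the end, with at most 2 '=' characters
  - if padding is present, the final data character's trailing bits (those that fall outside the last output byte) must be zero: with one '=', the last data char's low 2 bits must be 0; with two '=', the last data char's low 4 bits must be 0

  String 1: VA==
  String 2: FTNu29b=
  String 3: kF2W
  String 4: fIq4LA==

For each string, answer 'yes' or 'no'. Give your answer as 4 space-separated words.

Answer: yes no yes yes

Derivation:
String 1: 'VA==' → valid
String 2: 'FTNu29b=' → invalid (bad trailing bits)
String 3: 'kF2W' → valid
String 4: 'fIq4LA==' → valid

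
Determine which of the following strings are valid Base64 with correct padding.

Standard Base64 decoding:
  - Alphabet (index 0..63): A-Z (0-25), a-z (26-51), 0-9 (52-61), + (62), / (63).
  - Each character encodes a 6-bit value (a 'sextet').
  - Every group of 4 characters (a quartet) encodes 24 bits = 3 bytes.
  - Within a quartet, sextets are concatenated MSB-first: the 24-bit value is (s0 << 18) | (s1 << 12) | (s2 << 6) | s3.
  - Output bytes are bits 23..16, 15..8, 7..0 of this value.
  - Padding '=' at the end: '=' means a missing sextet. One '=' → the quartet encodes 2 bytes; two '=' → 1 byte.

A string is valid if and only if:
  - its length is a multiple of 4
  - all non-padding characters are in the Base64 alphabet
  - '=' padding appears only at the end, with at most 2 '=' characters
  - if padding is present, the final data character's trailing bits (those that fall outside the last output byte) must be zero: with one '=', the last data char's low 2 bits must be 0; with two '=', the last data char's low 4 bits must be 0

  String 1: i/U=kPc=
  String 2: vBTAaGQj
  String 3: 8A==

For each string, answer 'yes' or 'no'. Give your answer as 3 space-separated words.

String 1: 'i/U=kPc=' → invalid (bad char(s): ['=']; '=' in middle)
String 2: 'vBTAaGQj' → valid
String 3: '8A==' → valid

Answer: no yes yes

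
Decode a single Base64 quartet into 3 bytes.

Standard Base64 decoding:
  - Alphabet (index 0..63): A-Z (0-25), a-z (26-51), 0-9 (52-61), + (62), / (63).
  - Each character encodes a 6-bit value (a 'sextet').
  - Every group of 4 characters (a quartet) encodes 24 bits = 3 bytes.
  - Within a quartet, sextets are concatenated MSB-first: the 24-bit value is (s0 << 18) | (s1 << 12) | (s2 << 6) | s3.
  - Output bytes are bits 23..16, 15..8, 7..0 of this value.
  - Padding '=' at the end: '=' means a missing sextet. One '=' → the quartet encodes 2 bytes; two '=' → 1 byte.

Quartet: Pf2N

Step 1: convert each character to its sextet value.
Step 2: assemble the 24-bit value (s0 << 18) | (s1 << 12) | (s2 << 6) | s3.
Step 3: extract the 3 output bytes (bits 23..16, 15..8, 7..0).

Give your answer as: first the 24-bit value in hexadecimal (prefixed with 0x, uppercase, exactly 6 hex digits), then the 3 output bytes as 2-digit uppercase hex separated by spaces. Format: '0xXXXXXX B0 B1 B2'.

Answer: 0x3DFD8D 3D FD 8D

Derivation:
Sextets: P=15, f=31, 2=54, N=13
24-bit: (15<<18) | (31<<12) | (54<<6) | 13
      = 0x3C0000 | 0x01F000 | 0x000D80 | 0x00000D
      = 0x3DFD8D
Bytes: (v>>16)&0xFF=3D, (v>>8)&0xFF=FD, v&0xFF=8D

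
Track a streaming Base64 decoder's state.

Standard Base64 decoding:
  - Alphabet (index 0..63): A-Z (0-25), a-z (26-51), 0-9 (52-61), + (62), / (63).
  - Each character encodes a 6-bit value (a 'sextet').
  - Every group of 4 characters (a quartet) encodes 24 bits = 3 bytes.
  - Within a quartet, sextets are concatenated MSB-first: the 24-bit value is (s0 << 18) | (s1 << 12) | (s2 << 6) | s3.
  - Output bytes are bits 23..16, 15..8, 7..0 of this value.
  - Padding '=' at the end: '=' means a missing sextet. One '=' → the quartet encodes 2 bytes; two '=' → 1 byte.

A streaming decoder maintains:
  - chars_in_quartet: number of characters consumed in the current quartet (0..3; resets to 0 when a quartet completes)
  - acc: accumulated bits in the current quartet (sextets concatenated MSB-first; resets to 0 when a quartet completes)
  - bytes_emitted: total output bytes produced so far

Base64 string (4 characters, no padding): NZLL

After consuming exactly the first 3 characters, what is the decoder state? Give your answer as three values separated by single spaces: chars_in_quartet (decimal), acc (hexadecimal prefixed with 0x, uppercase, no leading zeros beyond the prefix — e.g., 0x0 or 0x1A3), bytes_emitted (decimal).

After char 0 ('N'=13): chars_in_quartet=1 acc=0xD bytes_emitted=0
After char 1 ('Z'=25): chars_in_quartet=2 acc=0x359 bytes_emitted=0
After char 2 ('L'=11): chars_in_quartet=3 acc=0xD64B bytes_emitted=0

Answer: 3 0xD64B 0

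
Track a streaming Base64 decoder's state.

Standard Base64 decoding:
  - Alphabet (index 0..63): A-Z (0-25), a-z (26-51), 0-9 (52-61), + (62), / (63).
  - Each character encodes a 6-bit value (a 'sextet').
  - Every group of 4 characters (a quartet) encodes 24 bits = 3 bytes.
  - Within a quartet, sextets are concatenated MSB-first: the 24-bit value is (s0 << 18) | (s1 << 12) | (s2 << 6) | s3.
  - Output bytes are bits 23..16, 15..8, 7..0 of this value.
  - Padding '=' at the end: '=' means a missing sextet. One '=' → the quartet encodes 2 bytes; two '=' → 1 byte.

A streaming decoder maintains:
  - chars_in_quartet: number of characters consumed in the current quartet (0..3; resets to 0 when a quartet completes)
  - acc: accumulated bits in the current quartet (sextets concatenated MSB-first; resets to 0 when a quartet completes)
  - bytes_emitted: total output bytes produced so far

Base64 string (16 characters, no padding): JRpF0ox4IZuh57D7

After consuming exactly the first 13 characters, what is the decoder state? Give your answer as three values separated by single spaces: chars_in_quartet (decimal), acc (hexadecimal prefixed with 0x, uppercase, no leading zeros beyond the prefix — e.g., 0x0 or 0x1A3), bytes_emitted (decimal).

Answer: 1 0x39 9

Derivation:
After char 0 ('J'=9): chars_in_quartet=1 acc=0x9 bytes_emitted=0
After char 1 ('R'=17): chars_in_quartet=2 acc=0x251 bytes_emitted=0
After char 2 ('p'=41): chars_in_quartet=3 acc=0x9469 bytes_emitted=0
After char 3 ('F'=5): chars_in_quartet=4 acc=0x251A45 -> emit 25 1A 45, reset; bytes_emitted=3
After char 4 ('0'=52): chars_in_quartet=1 acc=0x34 bytes_emitted=3
After char 5 ('o'=40): chars_in_quartet=2 acc=0xD28 bytes_emitted=3
After char 6 ('x'=49): chars_in_quartet=3 acc=0x34A31 bytes_emitted=3
After char 7 ('4'=56): chars_in_quartet=4 acc=0xD28C78 -> emit D2 8C 78, reset; bytes_emitted=6
After char 8 ('I'=8): chars_in_quartet=1 acc=0x8 bytes_emitted=6
After char 9 ('Z'=25): chars_in_quartet=2 acc=0x219 bytes_emitted=6
After char 10 ('u'=46): chars_in_quartet=3 acc=0x866E bytes_emitted=6
After char 11 ('h'=33): chars_in_quartet=4 acc=0x219BA1 -> emit 21 9B A1, reset; bytes_emitted=9
After char 12 ('5'=57): chars_in_quartet=1 acc=0x39 bytes_emitted=9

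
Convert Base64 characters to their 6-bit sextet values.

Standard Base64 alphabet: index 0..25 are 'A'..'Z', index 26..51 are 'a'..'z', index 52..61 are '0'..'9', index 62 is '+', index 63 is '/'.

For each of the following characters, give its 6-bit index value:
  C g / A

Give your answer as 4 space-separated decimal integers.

'C': A..Z range, ord('C') − ord('A') = 2
'g': a..z range, 26 + ord('g') − ord('a') = 32
'/': index 63
'A': A..Z range, ord('A') − ord('A') = 0

Answer: 2 32 63 0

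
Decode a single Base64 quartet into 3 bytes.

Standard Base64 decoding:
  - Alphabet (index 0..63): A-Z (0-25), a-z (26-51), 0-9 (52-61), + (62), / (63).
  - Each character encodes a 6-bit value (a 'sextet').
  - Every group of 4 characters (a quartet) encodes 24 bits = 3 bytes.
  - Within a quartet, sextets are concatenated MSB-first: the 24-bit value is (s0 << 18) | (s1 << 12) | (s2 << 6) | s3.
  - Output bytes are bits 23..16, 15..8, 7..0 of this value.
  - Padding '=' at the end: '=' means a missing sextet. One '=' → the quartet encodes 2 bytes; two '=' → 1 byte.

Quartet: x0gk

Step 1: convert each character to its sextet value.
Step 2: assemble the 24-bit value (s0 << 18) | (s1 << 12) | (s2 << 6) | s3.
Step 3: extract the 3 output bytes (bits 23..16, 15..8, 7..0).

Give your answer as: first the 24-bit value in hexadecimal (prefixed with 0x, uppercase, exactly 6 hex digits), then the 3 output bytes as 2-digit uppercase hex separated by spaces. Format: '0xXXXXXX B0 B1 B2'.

Sextets: x=49, 0=52, g=32, k=36
24-bit: (49<<18) | (52<<12) | (32<<6) | 36
      = 0xC40000 | 0x034000 | 0x000800 | 0x000024
      = 0xC74824
Bytes: (v>>16)&0xFF=C7, (v>>8)&0xFF=48, v&0xFF=24

Answer: 0xC74824 C7 48 24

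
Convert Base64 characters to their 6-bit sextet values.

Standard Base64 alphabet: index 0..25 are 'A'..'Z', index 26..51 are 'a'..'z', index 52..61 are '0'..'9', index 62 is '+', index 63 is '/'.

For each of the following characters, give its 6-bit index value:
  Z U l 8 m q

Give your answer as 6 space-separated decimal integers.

'Z': A..Z range, ord('Z') − ord('A') = 25
'U': A..Z range, ord('U') − ord('A') = 20
'l': a..z range, 26 + ord('l') − ord('a') = 37
'8': 0..9 range, 52 + ord('8') − ord('0') = 60
'm': a..z range, 26 + ord('m') − ord('a') = 38
'q': a..z range, 26 + ord('q') − ord('a') = 42

Answer: 25 20 37 60 38 42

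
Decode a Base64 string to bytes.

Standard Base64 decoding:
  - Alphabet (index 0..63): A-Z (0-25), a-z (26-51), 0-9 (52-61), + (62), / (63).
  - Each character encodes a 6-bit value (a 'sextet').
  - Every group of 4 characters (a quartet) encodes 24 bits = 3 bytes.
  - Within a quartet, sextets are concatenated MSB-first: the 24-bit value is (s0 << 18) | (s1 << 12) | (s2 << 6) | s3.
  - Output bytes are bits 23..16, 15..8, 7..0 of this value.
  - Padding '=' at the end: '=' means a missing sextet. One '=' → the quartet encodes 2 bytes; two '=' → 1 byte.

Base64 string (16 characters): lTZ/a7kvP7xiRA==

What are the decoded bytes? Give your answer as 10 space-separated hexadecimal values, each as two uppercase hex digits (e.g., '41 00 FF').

After char 0 ('l'=37): chars_in_quartet=1 acc=0x25 bytes_emitted=0
After char 1 ('T'=19): chars_in_quartet=2 acc=0x953 bytes_emitted=0
After char 2 ('Z'=25): chars_in_quartet=3 acc=0x254D9 bytes_emitted=0
After char 3 ('/'=63): chars_in_quartet=4 acc=0x95367F -> emit 95 36 7F, reset; bytes_emitted=3
After char 4 ('a'=26): chars_in_quartet=1 acc=0x1A bytes_emitted=3
After char 5 ('7'=59): chars_in_quartet=2 acc=0x6BB bytes_emitted=3
After char 6 ('k'=36): chars_in_quartet=3 acc=0x1AEE4 bytes_emitted=3
After char 7 ('v'=47): chars_in_quartet=4 acc=0x6BB92F -> emit 6B B9 2F, reset; bytes_emitted=6
After char 8 ('P'=15): chars_in_quartet=1 acc=0xF bytes_emitted=6
After char 9 ('7'=59): chars_in_quartet=2 acc=0x3FB bytes_emitted=6
After char 10 ('x'=49): chars_in_quartet=3 acc=0xFEF1 bytes_emitted=6
After char 11 ('i'=34): chars_in_quartet=4 acc=0x3FBC62 -> emit 3F BC 62, reset; bytes_emitted=9
After char 12 ('R'=17): chars_in_quartet=1 acc=0x11 bytes_emitted=9
After char 13 ('A'=0): chars_in_quartet=2 acc=0x440 bytes_emitted=9
Padding '==': partial quartet acc=0x440 -> emit 44; bytes_emitted=10

Answer: 95 36 7F 6B B9 2F 3F BC 62 44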